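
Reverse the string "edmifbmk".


Input: edmifbmk
Reading characters right to left:
  Position 7: 'k'
  Position 6: 'm'
  Position 5: 'b'
  Position 4: 'f'
  Position 3: 'i'
  Position 2: 'm'
  Position 1: 'd'
  Position 0: 'e'
Reversed: kmbfimde

kmbfimde


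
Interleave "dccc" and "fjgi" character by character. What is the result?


Interleaving "dccc" and "fjgi":
  Position 0: 'd' from first, 'f' from second => "df"
  Position 1: 'c' from first, 'j' from second => "cj"
  Position 2: 'c' from first, 'g' from second => "cg"
  Position 3: 'c' from first, 'i' from second => "ci"
Result: dfcjcgci

dfcjcgci


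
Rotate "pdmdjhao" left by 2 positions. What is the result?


Input: "pdmdjhao", rotate left by 2
First 2 characters: "pd"
Remaining characters: "mdjhao"
Concatenate remaining + first: "mdjhao" + "pd" = "mdjhaopd"

mdjhaopd


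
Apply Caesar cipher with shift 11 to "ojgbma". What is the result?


Caesar cipher: shift "ojgbma" by 11
  'o' (pos 14) + 11 = pos 25 = 'z'
  'j' (pos 9) + 11 = pos 20 = 'u'
  'g' (pos 6) + 11 = pos 17 = 'r'
  'b' (pos 1) + 11 = pos 12 = 'm'
  'm' (pos 12) + 11 = pos 23 = 'x'
  'a' (pos 0) + 11 = pos 11 = 'l'
Result: zurmxl

zurmxl


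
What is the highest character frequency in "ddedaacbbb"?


Input: ddedaacbbb
Character counts:
  'a': 2
  'b': 3
  'c': 1
  'd': 3
  'e': 1
Maximum frequency: 3

3


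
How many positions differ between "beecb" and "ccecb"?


Comparing "beecb" and "ccecb" position by position:
  Position 0: 'b' vs 'c' => DIFFER
  Position 1: 'e' vs 'c' => DIFFER
  Position 2: 'e' vs 'e' => same
  Position 3: 'c' vs 'c' => same
  Position 4: 'b' vs 'b' => same
Positions that differ: 2

2


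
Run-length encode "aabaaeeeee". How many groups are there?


Input: aabaaeeeee
Scanning for consecutive runs:
  Group 1: 'a' x 2 (positions 0-1)
  Group 2: 'b' x 1 (positions 2-2)
  Group 3: 'a' x 2 (positions 3-4)
  Group 4: 'e' x 5 (positions 5-9)
Total groups: 4

4


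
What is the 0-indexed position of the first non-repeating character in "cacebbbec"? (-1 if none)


Input: cacebbbec
Character frequencies:
  'a': 1
  'b': 3
  'c': 3
  'e': 2
Scanning left to right for freq == 1:
  Position 0 ('c'): freq=3, skip
  Position 1 ('a'): unique! => answer = 1

1


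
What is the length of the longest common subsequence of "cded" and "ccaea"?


LCS of "cded" and "ccaea"
DP table:
           c    c    a    e    a
      0    0    0    0    0    0
  c   0    1    1    1    1    1
  d   0    1    1    1    1    1
  e   0    1    1    1    2    2
  d   0    1    1    1    2    2
LCS length = dp[4][5] = 2

2


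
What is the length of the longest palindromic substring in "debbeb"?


Input: "debbeb"
Checking substrings for palindromes:
  [1:5] "ebbe" (len 4) => palindrome
  [3:6] "beb" (len 3) => palindrome
  [2:4] "bb" (len 2) => palindrome
Longest palindromic substring: "ebbe" with length 4

4


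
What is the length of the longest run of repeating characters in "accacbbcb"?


Input: "accacbbcb"
Scanning for longest run:
  Position 1 ('c'): new char, reset run to 1
  Position 2 ('c'): continues run of 'c', length=2
  Position 3 ('a'): new char, reset run to 1
  Position 4 ('c'): new char, reset run to 1
  Position 5 ('b'): new char, reset run to 1
  Position 6 ('b'): continues run of 'b', length=2
  Position 7 ('c'): new char, reset run to 1
  Position 8 ('b'): new char, reset run to 1
Longest run: 'c' with length 2

2


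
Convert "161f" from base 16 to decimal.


Input: "161f" in base 16
Positional expansion:
  Digit '1' (value 1) x 16^3 = 4096
  Digit '6' (value 6) x 16^2 = 1536
  Digit '1' (value 1) x 16^1 = 16
  Digit 'f' (value 15) x 16^0 = 15
Sum = 5663

5663


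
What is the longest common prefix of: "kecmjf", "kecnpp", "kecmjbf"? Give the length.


Words: kecmjf, kecnpp, kecmjbf
  Position 0: all 'k' => match
  Position 1: all 'e' => match
  Position 2: all 'c' => match
  Position 3: ('m', 'n', 'm') => mismatch, stop
LCP = "kec" (length 3)

3


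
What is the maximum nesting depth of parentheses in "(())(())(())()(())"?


Input: "(())(())(())()(())"
Tracking depth:
  Position 0 '(': depth becomes 1
  Position 1 '(': depth becomes 2
  Position 2 ')': depth becomes 1
  Position 3 ')': depth becomes 0
  Position 4 '(': depth becomes 1
  Position 5 '(': depth becomes 2
  Position 6 ')': depth becomes 1
  Position 7 ')': depth becomes 0
  Position 8 '(': depth becomes 1
  Position 9 '(': depth becomes 2
  Position 10 ')': depth becomes 1
  Position 11 ')': depth becomes 0
  Position 12 '(': depth becomes 1
  Position 13 ')': depth becomes 0
  Position 14 '(': depth becomes 1
  Position 15 '(': depth becomes 2
  Position 16 ')': depth becomes 1
  Position 17 ')': depth becomes 0
Maximum depth reached: 2

2


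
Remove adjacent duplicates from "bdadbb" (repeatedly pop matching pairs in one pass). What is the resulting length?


Input: bdadbb
Stack-based adjacent duplicate removal:
  Read 'b': push. Stack: b
  Read 'd': push. Stack: bd
  Read 'a': push. Stack: bda
  Read 'd': push. Stack: bdad
  Read 'b': push. Stack: bdadb
  Read 'b': matches stack top 'b' => pop. Stack: bdad
Final stack: "bdad" (length 4)

4


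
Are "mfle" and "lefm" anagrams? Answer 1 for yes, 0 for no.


Strings: "mfle", "lefm"
Sorted first:  eflm
Sorted second: eflm
Sorted forms match => anagrams

1


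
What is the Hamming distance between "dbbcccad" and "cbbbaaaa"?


Comparing "dbbcccad" and "cbbbaaaa" position by position:
  Position 0: 'd' vs 'c' => differ
  Position 1: 'b' vs 'b' => same
  Position 2: 'b' vs 'b' => same
  Position 3: 'c' vs 'b' => differ
  Position 4: 'c' vs 'a' => differ
  Position 5: 'c' vs 'a' => differ
  Position 6: 'a' vs 'a' => same
  Position 7: 'd' vs 'a' => differ
Total differences (Hamming distance): 5

5


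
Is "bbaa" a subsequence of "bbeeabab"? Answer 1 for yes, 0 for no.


Check if "bbaa" is a subsequence of "bbeeabab"
Greedy scan:
  Position 0 ('b'): matches sub[0] = 'b'
  Position 1 ('b'): matches sub[1] = 'b'
  Position 2 ('e'): no match needed
  Position 3 ('e'): no match needed
  Position 4 ('a'): matches sub[2] = 'a'
  Position 5 ('b'): no match needed
  Position 6 ('a'): matches sub[3] = 'a'
  Position 7 ('b'): no match needed
All 4 characters matched => is a subsequence

1


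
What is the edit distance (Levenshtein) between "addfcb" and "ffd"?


Computing edit distance: "addfcb" -> "ffd"
DP table:
           f    f    d
      0    1    2    3
  a   1    1    2    3
  d   2    2    2    2
  d   3    3    3    2
  f   4    3    3    3
  c   5    4    4    4
  b   6    5    5    5
Edit distance = dp[6][3] = 5

5


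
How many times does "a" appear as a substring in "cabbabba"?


Searching for "a" in "cabbabba"
Scanning each position:
  Position 0: "c" => no
  Position 1: "a" => MATCH
  Position 2: "b" => no
  Position 3: "b" => no
  Position 4: "a" => MATCH
  Position 5: "b" => no
  Position 6: "b" => no
  Position 7: "a" => MATCH
Total occurrences: 3

3


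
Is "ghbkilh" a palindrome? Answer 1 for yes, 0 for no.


Input: ghbkilh
Reversed: hlikbhg
  Compare pos 0 ('g') with pos 6 ('h'): MISMATCH
  Compare pos 1 ('h') with pos 5 ('l'): MISMATCH
  Compare pos 2 ('b') with pos 4 ('i'): MISMATCH
Result: not a palindrome

0


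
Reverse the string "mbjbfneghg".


Input: mbjbfneghg
Reading characters right to left:
  Position 9: 'g'
  Position 8: 'h'
  Position 7: 'g'
  Position 6: 'e'
  Position 5: 'n'
  Position 4: 'f'
  Position 3: 'b'
  Position 2: 'j'
  Position 1: 'b'
  Position 0: 'm'
Reversed: ghgenfbjbm

ghgenfbjbm


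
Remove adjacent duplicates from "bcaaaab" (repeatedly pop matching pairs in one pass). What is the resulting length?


Input: bcaaaab
Stack-based adjacent duplicate removal:
  Read 'b': push. Stack: b
  Read 'c': push. Stack: bc
  Read 'a': push. Stack: bca
  Read 'a': matches stack top 'a' => pop. Stack: bc
  Read 'a': push. Stack: bca
  Read 'a': matches stack top 'a' => pop. Stack: bc
  Read 'b': push. Stack: bcb
Final stack: "bcb" (length 3)

3


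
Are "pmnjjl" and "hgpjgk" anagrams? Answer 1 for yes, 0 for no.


Strings: "pmnjjl", "hgpjgk"
Sorted first:  jjlmnp
Sorted second: gghjkp
Differ at position 0: 'j' vs 'g' => not anagrams

0


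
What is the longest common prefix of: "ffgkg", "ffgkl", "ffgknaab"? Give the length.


Words: ffgkg, ffgkl, ffgknaab
  Position 0: all 'f' => match
  Position 1: all 'f' => match
  Position 2: all 'g' => match
  Position 3: all 'k' => match
  Position 4: ('g', 'l', 'n') => mismatch, stop
LCP = "ffgk" (length 4)

4


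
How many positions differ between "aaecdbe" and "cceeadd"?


Comparing "aaecdbe" and "cceeadd" position by position:
  Position 0: 'a' vs 'c' => DIFFER
  Position 1: 'a' vs 'c' => DIFFER
  Position 2: 'e' vs 'e' => same
  Position 3: 'c' vs 'e' => DIFFER
  Position 4: 'd' vs 'a' => DIFFER
  Position 5: 'b' vs 'd' => DIFFER
  Position 6: 'e' vs 'd' => DIFFER
Positions that differ: 6

6


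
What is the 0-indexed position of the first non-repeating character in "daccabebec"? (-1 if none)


Input: daccabebec
Character frequencies:
  'a': 2
  'b': 2
  'c': 3
  'd': 1
  'e': 2
Scanning left to right for freq == 1:
  Position 0 ('d'): unique! => answer = 0

0


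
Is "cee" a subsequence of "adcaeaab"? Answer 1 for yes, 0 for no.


Check if "cee" is a subsequence of "adcaeaab"
Greedy scan:
  Position 0 ('a'): no match needed
  Position 1 ('d'): no match needed
  Position 2 ('c'): matches sub[0] = 'c'
  Position 3 ('a'): no match needed
  Position 4 ('e'): matches sub[1] = 'e'
  Position 5 ('a'): no match needed
  Position 6 ('a'): no match needed
  Position 7 ('b'): no match needed
Only matched 2/3 characters => not a subsequence

0


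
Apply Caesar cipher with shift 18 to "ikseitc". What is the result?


Caesar cipher: shift "ikseitc" by 18
  'i' (pos 8) + 18 = pos 0 = 'a'
  'k' (pos 10) + 18 = pos 2 = 'c'
  's' (pos 18) + 18 = pos 10 = 'k'
  'e' (pos 4) + 18 = pos 22 = 'w'
  'i' (pos 8) + 18 = pos 0 = 'a'
  't' (pos 19) + 18 = pos 11 = 'l'
  'c' (pos 2) + 18 = pos 20 = 'u'
Result: ackwalu

ackwalu


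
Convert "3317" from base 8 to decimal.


Input: "3317" in base 8
Positional expansion:
  Digit '3' (value 3) x 8^3 = 1536
  Digit '3' (value 3) x 8^2 = 192
  Digit '1' (value 1) x 8^1 = 8
  Digit '7' (value 7) x 8^0 = 7
Sum = 1743

1743


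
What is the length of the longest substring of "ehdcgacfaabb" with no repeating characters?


Input: "ehdcgacfaabb"
Sliding window (track last position of each char):
  Position 0 ('e'): window [0,0] length 1 -- new best
  Position 1 ('h'): window [0,1] length 2 -- new best
  Position 2 ('d'): window [0,2] length 3 -- new best
  Position 3 ('c'): window [0,3] length 4 -- new best
  Position 4 ('g'): window [0,4] length 5 -- new best
  Position 5 ('a'): window [0,5] length 6 -- new best
  Position 6 ('c'): repeat (last at 3), move window start to 4
  Position 6 ('c'): window [4,6] length 3
  Position 7 ('f'): window [4,7] length 4
  Position 8 ('a'): repeat (last at 5), move window start to 6
  Position 8 ('a'): window [6,8] length 3
  Position 9 ('a'): repeat (last at 8), move window start to 9
  Position 9 ('a'): window [9,9] length 1
  Position 10 ('b'): window [9,10] length 2
  Position 11 ('b'): repeat (last at 10), move window start to 11
  Position 11 ('b'): window [11,11] length 1
Longest substring with no repeats: "ehdcga" with length 6

6


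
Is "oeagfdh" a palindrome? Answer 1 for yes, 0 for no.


Input: oeagfdh
Reversed: hdfgaeo
  Compare pos 0 ('o') with pos 6 ('h'): MISMATCH
  Compare pos 1 ('e') with pos 5 ('d'): MISMATCH
  Compare pos 2 ('a') with pos 4 ('f'): MISMATCH
Result: not a palindrome

0


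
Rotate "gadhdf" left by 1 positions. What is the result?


Input: "gadhdf", rotate left by 1
First 1 characters: "g"
Remaining characters: "adhdf"
Concatenate remaining + first: "adhdf" + "g" = "adhdfg"

adhdfg


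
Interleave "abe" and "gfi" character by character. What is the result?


Interleaving "abe" and "gfi":
  Position 0: 'a' from first, 'g' from second => "ag"
  Position 1: 'b' from first, 'f' from second => "bf"
  Position 2: 'e' from first, 'i' from second => "ei"
Result: agbfei

agbfei


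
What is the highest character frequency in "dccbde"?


Input: dccbde
Character counts:
  'b': 1
  'c': 2
  'd': 2
  'e': 1
Maximum frequency: 2

2


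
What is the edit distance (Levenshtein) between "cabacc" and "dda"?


Computing edit distance: "cabacc" -> "dda"
DP table:
           d    d    a
      0    1    2    3
  c   1    1    2    3
  a   2    2    2    2
  b   3    3    3    3
  a   4    4    4    3
  c   5    5    5    4
  c   6    6    6    5
Edit distance = dp[6][3] = 5

5


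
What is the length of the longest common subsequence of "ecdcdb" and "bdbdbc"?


LCS of "ecdcdb" and "bdbdbc"
DP table:
           b    d    b    d    b    c
      0    0    0    0    0    0    0
  e   0    0    0    0    0    0    0
  c   0    0    0    0    0    0    1
  d   0    0    1    1    1    1    1
  c   0    0    1    1    1    1    2
  d   0    0    1    1    2    2    2
  b   0    1    1    2    2    3    3
LCS length = dp[6][6] = 3

3


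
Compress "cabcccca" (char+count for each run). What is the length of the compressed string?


Input: cabcccca
Runs:
  'c' x 1 => "c1"
  'a' x 1 => "a1"
  'b' x 1 => "b1"
  'c' x 4 => "c4"
  'a' x 1 => "a1"
Compressed: "c1a1b1c4a1"
Compressed length: 10

10


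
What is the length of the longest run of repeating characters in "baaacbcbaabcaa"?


Input: "baaacbcbaabcaa"
Scanning for longest run:
  Position 1 ('a'): new char, reset run to 1
  Position 2 ('a'): continues run of 'a', length=2
  Position 3 ('a'): continues run of 'a', length=3
  Position 4 ('c'): new char, reset run to 1
  Position 5 ('b'): new char, reset run to 1
  Position 6 ('c'): new char, reset run to 1
  Position 7 ('b'): new char, reset run to 1
  Position 8 ('a'): new char, reset run to 1
  Position 9 ('a'): continues run of 'a', length=2
  Position 10 ('b'): new char, reset run to 1
  Position 11 ('c'): new char, reset run to 1
  Position 12 ('a'): new char, reset run to 1
  Position 13 ('a'): continues run of 'a', length=2
Longest run: 'a' with length 3

3


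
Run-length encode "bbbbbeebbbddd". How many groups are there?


Input: bbbbbeebbbddd
Scanning for consecutive runs:
  Group 1: 'b' x 5 (positions 0-4)
  Group 2: 'e' x 2 (positions 5-6)
  Group 3: 'b' x 3 (positions 7-9)
  Group 4: 'd' x 3 (positions 10-12)
Total groups: 4

4


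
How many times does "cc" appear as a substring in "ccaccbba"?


Searching for "cc" in "ccaccbba"
Scanning each position:
  Position 0: "cc" => MATCH
  Position 1: "ca" => no
  Position 2: "ac" => no
  Position 3: "cc" => MATCH
  Position 4: "cb" => no
  Position 5: "bb" => no
  Position 6: "ba" => no
Total occurrences: 2

2


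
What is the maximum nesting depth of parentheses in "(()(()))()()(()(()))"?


Input: "(()(()))()()(()(()))"
Tracking depth:
  Position 0 '(': depth becomes 1
  Position 1 '(': depth becomes 2
  Position 2 ')': depth becomes 1
  Position 3 '(': depth becomes 2
  Position 4 '(': depth becomes 3
  Position 5 ')': depth becomes 2
  Position 6 ')': depth becomes 1
  Position 7 ')': depth becomes 0
  Position 8 '(': depth becomes 1
  Position 9 ')': depth becomes 0
  Position 10 '(': depth becomes 1
  Position 11 ')': depth becomes 0
  Position 12 '(': depth becomes 1
  Position 13 '(': depth becomes 2
  Position 14 ')': depth becomes 1
  Position 15 '(': depth becomes 2
  Position 16 '(': depth becomes 3
  Position 17 ')': depth becomes 2
  Position 18 ')': depth becomes 1
  Position 19 ')': depth becomes 0
Maximum depth reached: 3

3


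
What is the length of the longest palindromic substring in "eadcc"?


Input: "eadcc"
Checking substrings for palindromes:
  [3:5] "cc" (len 2) => palindrome
Longest palindromic substring: "cc" with length 2

2


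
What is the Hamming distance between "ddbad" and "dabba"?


Comparing "ddbad" and "dabba" position by position:
  Position 0: 'd' vs 'd' => same
  Position 1: 'd' vs 'a' => differ
  Position 2: 'b' vs 'b' => same
  Position 3: 'a' vs 'b' => differ
  Position 4: 'd' vs 'a' => differ
Total differences (Hamming distance): 3

3


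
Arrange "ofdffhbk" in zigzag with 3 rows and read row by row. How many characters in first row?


Zigzag "ofdffhbk" into 3 rows:
Placing characters:
  'o' => row 0
  'f' => row 1
  'd' => row 2
  'f' => row 1
  'f' => row 0
  'h' => row 1
  'b' => row 2
  'k' => row 1
Rows:
  Row 0: "of"
  Row 1: "ffhk"
  Row 2: "db"
First row length: 2

2


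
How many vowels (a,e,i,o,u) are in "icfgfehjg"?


Input: icfgfehjg
Checking each character:
  'i' at position 0: vowel (running total: 1)
  'c' at position 1: consonant
  'f' at position 2: consonant
  'g' at position 3: consonant
  'f' at position 4: consonant
  'e' at position 5: vowel (running total: 2)
  'h' at position 6: consonant
  'j' at position 7: consonant
  'g' at position 8: consonant
Total vowels: 2

2


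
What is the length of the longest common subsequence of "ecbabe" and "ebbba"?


LCS of "ecbabe" and "ebbba"
DP table:
           e    b    b    b    a
      0    0    0    0    0    0
  e   0    1    1    1    1    1
  c   0    1    1    1    1    1
  b   0    1    2    2    2    2
  a   0    1    2    2    2    3
  b   0    1    2    3    3    3
  e   0    1    2    3    3    3
LCS length = dp[6][5] = 3

3


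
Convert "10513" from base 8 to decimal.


Input: "10513" in base 8
Positional expansion:
  Digit '1' (value 1) x 8^4 = 4096
  Digit '0' (value 0) x 8^3 = 0
  Digit '5' (value 5) x 8^2 = 320
  Digit '1' (value 1) x 8^1 = 8
  Digit '3' (value 3) x 8^0 = 3
Sum = 4427

4427


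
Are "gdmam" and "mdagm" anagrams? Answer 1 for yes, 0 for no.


Strings: "gdmam", "mdagm"
Sorted first:  adgmm
Sorted second: adgmm
Sorted forms match => anagrams

1


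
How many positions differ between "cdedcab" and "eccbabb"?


Comparing "cdedcab" and "eccbabb" position by position:
  Position 0: 'c' vs 'e' => DIFFER
  Position 1: 'd' vs 'c' => DIFFER
  Position 2: 'e' vs 'c' => DIFFER
  Position 3: 'd' vs 'b' => DIFFER
  Position 4: 'c' vs 'a' => DIFFER
  Position 5: 'a' vs 'b' => DIFFER
  Position 6: 'b' vs 'b' => same
Positions that differ: 6

6


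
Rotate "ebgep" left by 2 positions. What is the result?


Input: "ebgep", rotate left by 2
First 2 characters: "eb"
Remaining characters: "gep"
Concatenate remaining + first: "gep" + "eb" = "gepeb"

gepeb


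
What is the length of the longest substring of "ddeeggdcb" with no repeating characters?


Input: "ddeeggdcb"
Sliding window (track last position of each char):
  Position 0 ('d'): window [0,0] length 1 -- new best
  Position 1 ('d'): repeat (last at 0), move window start to 1
  Position 1 ('d'): window [1,1] length 1
  Position 2 ('e'): window [1,2] length 2 -- new best
  Position 3 ('e'): repeat (last at 2), move window start to 3
  Position 3 ('e'): window [3,3] length 1
  Position 4 ('g'): window [3,4] length 2
  Position 5 ('g'): repeat (last at 4), move window start to 5
  Position 5 ('g'): window [5,5] length 1
  Position 6 ('d'): window [5,6] length 2
  Position 7 ('c'): window [5,7] length 3 -- new best
  Position 8 ('b'): window [5,8] length 4 -- new best
Longest substring with no repeats: "gdcb" with length 4

4


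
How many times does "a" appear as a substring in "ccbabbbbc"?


Searching for "a" in "ccbabbbbc"
Scanning each position:
  Position 0: "c" => no
  Position 1: "c" => no
  Position 2: "b" => no
  Position 3: "a" => MATCH
  Position 4: "b" => no
  Position 5: "b" => no
  Position 6: "b" => no
  Position 7: "b" => no
  Position 8: "c" => no
Total occurrences: 1

1


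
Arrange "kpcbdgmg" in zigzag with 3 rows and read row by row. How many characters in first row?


Zigzag "kpcbdgmg" into 3 rows:
Placing characters:
  'k' => row 0
  'p' => row 1
  'c' => row 2
  'b' => row 1
  'd' => row 0
  'g' => row 1
  'm' => row 2
  'g' => row 1
Rows:
  Row 0: "kd"
  Row 1: "pbgg"
  Row 2: "cm"
First row length: 2

2


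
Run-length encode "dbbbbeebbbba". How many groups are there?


Input: dbbbbeebbbba
Scanning for consecutive runs:
  Group 1: 'd' x 1 (positions 0-0)
  Group 2: 'b' x 4 (positions 1-4)
  Group 3: 'e' x 2 (positions 5-6)
  Group 4: 'b' x 4 (positions 7-10)
  Group 5: 'a' x 1 (positions 11-11)
Total groups: 5

5


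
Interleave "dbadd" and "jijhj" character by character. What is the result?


Interleaving "dbadd" and "jijhj":
  Position 0: 'd' from first, 'j' from second => "dj"
  Position 1: 'b' from first, 'i' from second => "bi"
  Position 2: 'a' from first, 'j' from second => "aj"
  Position 3: 'd' from first, 'h' from second => "dh"
  Position 4: 'd' from first, 'j' from second => "dj"
Result: djbiajdhdj

djbiajdhdj


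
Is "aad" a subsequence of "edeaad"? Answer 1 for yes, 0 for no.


Check if "aad" is a subsequence of "edeaad"
Greedy scan:
  Position 0 ('e'): no match needed
  Position 1 ('d'): no match needed
  Position 2 ('e'): no match needed
  Position 3 ('a'): matches sub[0] = 'a'
  Position 4 ('a'): matches sub[1] = 'a'
  Position 5 ('d'): matches sub[2] = 'd'
All 3 characters matched => is a subsequence

1


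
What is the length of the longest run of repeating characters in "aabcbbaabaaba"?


Input: "aabcbbaabaaba"
Scanning for longest run:
  Position 1 ('a'): continues run of 'a', length=2
  Position 2 ('b'): new char, reset run to 1
  Position 3 ('c'): new char, reset run to 1
  Position 4 ('b'): new char, reset run to 1
  Position 5 ('b'): continues run of 'b', length=2
  Position 6 ('a'): new char, reset run to 1
  Position 7 ('a'): continues run of 'a', length=2
  Position 8 ('b'): new char, reset run to 1
  Position 9 ('a'): new char, reset run to 1
  Position 10 ('a'): continues run of 'a', length=2
  Position 11 ('b'): new char, reset run to 1
  Position 12 ('a'): new char, reset run to 1
Longest run: 'a' with length 2

2


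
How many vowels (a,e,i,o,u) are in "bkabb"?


Input: bkabb
Checking each character:
  'b' at position 0: consonant
  'k' at position 1: consonant
  'a' at position 2: vowel (running total: 1)
  'b' at position 3: consonant
  'b' at position 4: consonant
Total vowels: 1

1


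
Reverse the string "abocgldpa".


Input: abocgldpa
Reading characters right to left:
  Position 8: 'a'
  Position 7: 'p'
  Position 6: 'd'
  Position 5: 'l'
  Position 4: 'g'
  Position 3: 'c'
  Position 2: 'o'
  Position 1: 'b'
  Position 0: 'a'
Reversed: apdlgcoba

apdlgcoba


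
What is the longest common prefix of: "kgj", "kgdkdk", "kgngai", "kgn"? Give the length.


Words: kgj, kgdkdk, kgngai, kgn
  Position 0: all 'k' => match
  Position 1: all 'g' => match
  Position 2: ('j', 'd', 'n', 'n') => mismatch, stop
LCP = "kg" (length 2)

2


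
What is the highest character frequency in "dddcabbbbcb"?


Input: dddcabbbbcb
Character counts:
  'a': 1
  'b': 5
  'c': 2
  'd': 3
Maximum frequency: 5

5


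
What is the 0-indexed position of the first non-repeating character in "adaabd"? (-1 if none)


Input: adaabd
Character frequencies:
  'a': 3
  'b': 1
  'd': 2
Scanning left to right for freq == 1:
  Position 0 ('a'): freq=3, skip
  Position 1 ('d'): freq=2, skip
  Position 2 ('a'): freq=3, skip
  Position 3 ('a'): freq=3, skip
  Position 4 ('b'): unique! => answer = 4

4


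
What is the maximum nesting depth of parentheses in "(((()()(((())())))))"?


Input: "(((()()(((())())))))"
Tracking depth:
  Position 0 '(': depth becomes 1
  Position 1 '(': depth becomes 2
  Position 2 '(': depth becomes 3
  Position 3 '(': depth becomes 4
  Position 4 ')': depth becomes 3
  Position 5 '(': depth becomes 4
  Position 6 ')': depth becomes 3
  Position 7 '(': depth becomes 4
  Position 8 '(': depth becomes 5
  Position 9 '(': depth becomes 6
  Position 10 '(': depth becomes 7
  Position 11 ')': depth becomes 6
  Position 12 ')': depth becomes 5
  Position 13 '(': depth becomes 6
  Position 14 ')': depth becomes 5
  Position 15 ')': depth becomes 4
  Position 16 ')': depth becomes 3
  Position 17 ')': depth becomes 2
  Position 18 ')': depth becomes 1
  Position 19 ')': depth becomes 0
Maximum depth reached: 7

7


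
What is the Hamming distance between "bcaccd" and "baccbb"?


Comparing "bcaccd" and "baccbb" position by position:
  Position 0: 'b' vs 'b' => same
  Position 1: 'c' vs 'a' => differ
  Position 2: 'a' vs 'c' => differ
  Position 3: 'c' vs 'c' => same
  Position 4: 'c' vs 'b' => differ
  Position 5: 'd' vs 'b' => differ
Total differences (Hamming distance): 4

4


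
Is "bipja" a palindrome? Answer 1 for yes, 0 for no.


Input: bipja
Reversed: ajpib
  Compare pos 0 ('b') with pos 4 ('a'): MISMATCH
  Compare pos 1 ('i') with pos 3 ('j'): MISMATCH
Result: not a palindrome

0


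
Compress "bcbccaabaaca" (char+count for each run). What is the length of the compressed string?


Input: bcbccaabaaca
Runs:
  'b' x 1 => "b1"
  'c' x 1 => "c1"
  'b' x 1 => "b1"
  'c' x 2 => "c2"
  'a' x 2 => "a2"
  'b' x 1 => "b1"
  'a' x 2 => "a2"
  'c' x 1 => "c1"
  'a' x 1 => "a1"
Compressed: "b1c1b1c2a2b1a2c1a1"
Compressed length: 18

18


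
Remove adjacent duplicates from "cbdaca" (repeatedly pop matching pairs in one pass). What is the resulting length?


Input: cbdaca
Stack-based adjacent duplicate removal:
  Read 'c': push. Stack: c
  Read 'b': push. Stack: cb
  Read 'd': push. Stack: cbd
  Read 'a': push. Stack: cbda
  Read 'c': push. Stack: cbdac
  Read 'a': push. Stack: cbdaca
Final stack: "cbdaca" (length 6)

6


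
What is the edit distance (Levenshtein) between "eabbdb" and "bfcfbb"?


Computing edit distance: "eabbdb" -> "bfcfbb"
DP table:
           b    f    c    f    b    b
      0    1    2    3    4    5    6
  e   1    1    2    3    4    5    6
  a   2    2    2    3    4    5    6
  b   3    2    3    3    4    4    5
  b   4    3    3    4    4    4    4
  d   5    4    4    4    5    5    5
  b   6    5    5    5    5    5    5
Edit distance = dp[6][6] = 5

5


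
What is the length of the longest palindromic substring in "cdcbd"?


Input: "cdcbd"
Checking substrings for palindromes:
  [0:3] "cdc" (len 3) => palindrome
Longest palindromic substring: "cdc" with length 3

3


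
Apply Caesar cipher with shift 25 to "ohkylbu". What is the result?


Caesar cipher: shift "ohkylbu" by 25
  'o' (pos 14) + 25 = pos 13 = 'n'
  'h' (pos 7) + 25 = pos 6 = 'g'
  'k' (pos 10) + 25 = pos 9 = 'j'
  'y' (pos 24) + 25 = pos 23 = 'x'
  'l' (pos 11) + 25 = pos 10 = 'k'
  'b' (pos 1) + 25 = pos 0 = 'a'
  'u' (pos 20) + 25 = pos 19 = 't'
Result: ngjxkat

ngjxkat


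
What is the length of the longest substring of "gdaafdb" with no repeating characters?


Input: "gdaafdb"
Sliding window (track last position of each char):
  Position 0 ('g'): window [0,0] length 1 -- new best
  Position 1 ('d'): window [0,1] length 2 -- new best
  Position 2 ('a'): window [0,2] length 3 -- new best
  Position 3 ('a'): repeat (last at 2), move window start to 3
  Position 3 ('a'): window [3,3] length 1
  Position 4 ('f'): window [3,4] length 2
  Position 5 ('d'): window [3,5] length 3
  Position 6 ('b'): window [3,6] length 4 -- new best
Longest substring with no repeats: "afdb" with length 4

4


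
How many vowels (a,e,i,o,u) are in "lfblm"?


Input: lfblm
Checking each character:
  'l' at position 0: consonant
  'f' at position 1: consonant
  'b' at position 2: consonant
  'l' at position 3: consonant
  'm' at position 4: consonant
Total vowels: 0

0


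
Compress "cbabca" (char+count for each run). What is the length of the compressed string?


Input: cbabca
Runs:
  'c' x 1 => "c1"
  'b' x 1 => "b1"
  'a' x 1 => "a1"
  'b' x 1 => "b1"
  'c' x 1 => "c1"
  'a' x 1 => "a1"
Compressed: "c1b1a1b1c1a1"
Compressed length: 12

12


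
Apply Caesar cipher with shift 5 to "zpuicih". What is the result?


Caesar cipher: shift "zpuicih" by 5
  'z' (pos 25) + 5 = pos 4 = 'e'
  'p' (pos 15) + 5 = pos 20 = 'u'
  'u' (pos 20) + 5 = pos 25 = 'z'
  'i' (pos 8) + 5 = pos 13 = 'n'
  'c' (pos 2) + 5 = pos 7 = 'h'
  'i' (pos 8) + 5 = pos 13 = 'n'
  'h' (pos 7) + 5 = pos 12 = 'm'
Result: euznhnm

euznhnm


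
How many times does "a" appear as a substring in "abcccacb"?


Searching for "a" in "abcccacb"
Scanning each position:
  Position 0: "a" => MATCH
  Position 1: "b" => no
  Position 2: "c" => no
  Position 3: "c" => no
  Position 4: "c" => no
  Position 5: "a" => MATCH
  Position 6: "c" => no
  Position 7: "b" => no
Total occurrences: 2

2


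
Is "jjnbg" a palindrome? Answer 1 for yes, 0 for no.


Input: jjnbg
Reversed: gbnjj
  Compare pos 0 ('j') with pos 4 ('g'): MISMATCH
  Compare pos 1 ('j') with pos 3 ('b'): MISMATCH
Result: not a palindrome

0


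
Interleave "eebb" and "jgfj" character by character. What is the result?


Interleaving "eebb" and "jgfj":
  Position 0: 'e' from first, 'j' from second => "ej"
  Position 1: 'e' from first, 'g' from second => "eg"
  Position 2: 'b' from first, 'f' from second => "bf"
  Position 3: 'b' from first, 'j' from second => "bj"
Result: ejegbfbj

ejegbfbj


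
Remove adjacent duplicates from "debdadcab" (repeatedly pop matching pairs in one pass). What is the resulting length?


Input: debdadcab
Stack-based adjacent duplicate removal:
  Read 'd': push. Stack: d
  Read 'e': push. Stack: de
  Read 'b': push. Stack: deb
  Read 'd': push. Stack: debd
  Read 'a': push. Stack: debda
  Read 'd': push. Stack: debdad
  Read 'c': push. Stack: debdadc
  Read 'a': push. Stack: debdadca
  Read 'b': push. Stack: debdadcab
Final stack: "debdadcab" (length 9)

9


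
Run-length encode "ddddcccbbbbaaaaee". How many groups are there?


Input: ddddcccbbbbaaaaee
Scanning for consecutive runs:
  Group 1: 'd' x 4 (positions 0-3)
  Group 2: 'c' x 3 (positions 4-6)
  Group 3: 'b' x 4 (positions 7-10)
  Group 4: 'a' x 4 (positions 11-14)
  Group 5: 'e' x 2 (positions 15-16)
Total groups: 5

5


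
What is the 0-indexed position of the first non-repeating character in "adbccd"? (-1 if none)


Input: adbccd
Character frequencies:
  'a': 1
  'b': 1
  'c': 2
  'd': 2
Scanning left to right for freq == 1:
  Position 0 ('a'): unique! => answer = 0

0


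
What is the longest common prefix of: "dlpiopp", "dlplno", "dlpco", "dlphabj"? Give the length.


Words: dlpiopp, dlplno, dlpco, dlphabj
  Position 0: all 'd' => match
  Position 1: all 'l' => match
  Position 2: all 'p' => match
  Position 3: ('i', 'l', 'c', 'h') => mismatch, stop
LCP = "dlp" (length 3)

3


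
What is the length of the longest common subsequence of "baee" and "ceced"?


LCS of "baee" and "ceced"
DP table:
           c    e    c    e    d
      0    0    0    0    0    0
  b   0    0    0    0    0    0
  a   0    0    0    0    0    0
  e   0    0    1    1    1    1
  e   0    0    1    1    2    2
LCS length = dp[4][5] = 2

2


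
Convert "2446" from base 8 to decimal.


Input: "2446" in base 8
Positional expansion:
  Digit '2' (value 2) x 8^3 = 1024
  Digit '4' (value 4) x 8^2 = 256
  Digit '4' (value 4) x 8^1 = 32
  Digit '6' (value 6) x 8^0 = 6
Sum = 1318

1318


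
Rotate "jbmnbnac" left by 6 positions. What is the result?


Input: "jbmnbnac", rotate left by 6
First 6 characters: "jbmnbn"
Remaining characters: "ac"
Concatenate remaining + first: "ac" + "jbmnbn" = "acjbmnbn"

acjbmnbn


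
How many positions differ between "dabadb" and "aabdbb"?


Comparing "dabadb" and "aabdbb" position by position:
  Position 0: 'd' vs 'a' => DIFFER
  Position 1: 'a' vs 'a' => same
  Position 2: 'b' vs 'b' => same
  Position 3: 'a' vs 'd' => DIFFER
  Position 4: 'd' vs 'b' => DIFFER
  Position 5: 'b' vs 'b' => same
Positions that differ: 3

3


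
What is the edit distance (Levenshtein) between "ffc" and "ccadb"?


Computing edit distance: "ffc" -> "ccadb"
DP table:
           c    c    a    d    b
      0    1    2    3    4    5
  f   1    1    2    3    4    5
  f   2    2    2    3    4    5
  c   3    2    2    3    4    5
Edit distance = dp[3][5] = 5

5


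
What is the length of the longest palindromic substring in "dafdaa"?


Input: "dafdaa"
Checking substrings for palindromes:
  [4:6] "aa" (len 2) => palindrome
Longest palindromic substring: "aa" with length 2

2


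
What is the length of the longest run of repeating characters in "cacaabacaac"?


Input: "cacaabacaac"
Scanning for longest run:
  Position 1 ('a'): new char, reset run to 1
  Position 2 ('c'): new char, reset run to 1
  Position 3 ('a'): new char, reset run to 1
  Position 4 ('a'): continues run of 'a', length=2
  Position 5 ('b'): new char, reset run to 1
  Position 6 ('a'): new char, reset run to 1
  Position 7 ('c'): new char, reset run to 1
  Position 8 ('a'): new char, reset run to 1
  Position 9 ('a'): continues run of 'a', length=2
  Position 10 ('c'): new char, reset run to 1
Longest run: 'a' with length 2

2


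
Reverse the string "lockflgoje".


Input: lockflgoje
Reading characters right to left:
  Position 9: 'e'
  Position 8: 'j'
  Position 7: 'o'
  Position 6: 'g'
  Position 5: 'l'
  Position 4: 'f'
  Position 3: 'k'
  Position 2: 'c'
  Position 1: 'o'
  Position 0: 'l'
Reversed: ejoglfkcol

ejoglfkcol


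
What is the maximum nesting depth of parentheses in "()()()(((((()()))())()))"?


Input: "()()()(((((()()))())()))"
Tracking depth:
  Position 0 '(': depth becomes 1
  Position 1 ')': depth becomes 0
  Position 2 '(': depth becomes 1
  Position 3 ')': depth becomes 0
  Position 4 '(': depth becomes 1
  Position 5 ')': depth becomes 0
  Position 6 '(': depth becomes 1
  Position 7 '(': depth becomes 2
  Position 8 '(': depth becomes 3
  Position 9 '(': depth becomes 4
  Position 10 '(': depth becomes 5
  Position 11 '(': depth becomes 6
  Position 12 ')': depth becomes 5
  Position 13 '(': depth becomes 6
  Position 14 ')': depth becomes 5
  Position 15 ')': depth becomes 4
  Position 16 ')': depth becomes 3
  Position 17 '(': depth becomes 4
  Position 18 ')': depth becomes 3
  Position 19 ')': depth becomes 2
  Position 20 '(': depth becomes 3
  Position 21 ')': depth becomes 2
  Position 22 ')': depth becomes 1
  Position 23 ')': depth becomes 0
Maximum depth reached: 6

6


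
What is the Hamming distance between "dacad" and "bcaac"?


Comparing "dacad" and "bcaac" position by position:
  Position 0: 'd' vs 'b' => differ
  Position 1: 'a' vs 'c' => differ
  Position 2: 'c' vs 'a' => differ
  Position 3: 'a' vs 'a' => same
  Position 4: 'd' vs 'c' => differ
Total differences (Hamming distance): 4

4


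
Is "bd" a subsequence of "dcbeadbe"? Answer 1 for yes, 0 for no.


Check if "bd" is a subsequence of "dcbeadbe"
Greedy scan:
  Position 0 ('d'): no match needed
  Position 1 ('c'): no match needed
  Position 2 ('b'): matches sub[0] = 'b'
  Position 3 ('e'): no match needed
  Position 4 ('a'): no match needed
  Position 5 ('d'): matches sub[1] = 'd'
  Position 6 ('b'): no match needed
  Position 7 ('e'): no match needed
All 2 characters matched => is a subsequence

1


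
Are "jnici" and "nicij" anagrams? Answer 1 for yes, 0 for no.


Strings: "jnici", "nicij"
Sorted first:  ciijn
Sorted second: ciijn
Sorted forms match => anagrams

1


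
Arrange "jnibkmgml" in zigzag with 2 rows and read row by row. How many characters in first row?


Zigzag "jnibkmgml" into 2 rows:
Placing characters:
  'j' => row 0
  'n' => row 1
  'i' => row 0
  'b' => row 1
  'k' => row 0
  'm' => row 1
  'g' => row 0
  'm' => row 1
  'l' => row 0
Rows:
  Row 0: "jikgl"
  Row 1: "nbmm"
First row length: 5

5


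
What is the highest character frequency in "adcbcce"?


Input: adcbcce
Character counts:
  'a': 1
  'b': 1
  'c': 3
  'd': 1
  'e': 1
Maximum frequency: 3

3


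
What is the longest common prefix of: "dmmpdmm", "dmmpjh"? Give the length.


Words: dmmpdmm, dmmpjh
  Position 0: all 'd' => match
  Position 1: all 'm' => match
  Position 2: all 'm' => match
  Position 3: all 'p' => match
  Position 4: ('d', 'j') => mismatch, stop
LCP = "dmmp" (length 4)

4


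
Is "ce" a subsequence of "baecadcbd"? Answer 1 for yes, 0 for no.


Check if "ce" is a subsequence of "baecadcbd"
Greedy scan:
  Position 0 ('b'): no match needed
  Position 1 ('a'): no match needed
  Position 2 ('e'): no match needed
  Position 3 ('c'): matches sub[0] = 'c'
  Position 4 ('a'): no match needed
  Position 5 ('d'): no match needed
  Position 6 ('c'): no match needed
  Position 7 ('b'): no match needed
  Position 8 ('d'): no match needed
Only matched 1/2 characters => not a subsequence

0


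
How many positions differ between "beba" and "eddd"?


Comparing "beba" and "eddd" position by position:
  Position 0: 'b' vs 'e' => DIFFER
  Position 1: 'e' vs 'd' => DIFFER
  Position 2: 'b' vs 'd' => DIFFER
  Position 3: 'a' vs 'd' => DIFFER
Positions that differ: 4

4


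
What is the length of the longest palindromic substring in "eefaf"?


Input: "eefaf"
Checking substrings for palindromes:
  [2:5] "faf" (len 3) => palindrome
  [0:2] "ee" (len 2) => palindrome
Longest palindromic substring: "faf" with length 3

3


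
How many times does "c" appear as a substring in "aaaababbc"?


Searching for "c" in "aaaababbc"
Scanning each position:
  Position 0: "a" => no
  Position 1: "a" => no
  Position 2: "a" => no
  Position 3: "a" => no
  Position 4: "b" => no
  Position 5: "a" => no
  Position 6: "b" => no
  Position 7: "b" => no
  Position 8: "c" => MATCH
Total occurrences: 1

1


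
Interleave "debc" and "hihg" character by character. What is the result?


Interleaving "debc" and "hihg":
  Position 0: 'd' from first, 'h' from second => "dh"
  Position 1: 'e' from first, 'i' from second => "ei"
  Position 2: 'b' from first, 'h' from second => "bh"
  Position 3: 'c' from first, 'g' from second => "cg"
Result: dheibhcg

dheibhcg


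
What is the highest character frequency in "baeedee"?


Input: baeedee
Character counts:
  'a': 1
  'b': 1
  'd': 1
  'e': 4
Maximum frequency: 4

4


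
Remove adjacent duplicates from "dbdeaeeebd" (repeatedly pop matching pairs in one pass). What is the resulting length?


Input: dbdeaeeebd
Stack-based adjacent duplicate removal:
  Read 'd': push. Stack: d
  Read 'b': push. Stack: db
  Read 'd': push. Stack: dbd
  Read 'e': push. Stack: dbde
  Read 'a': push. Stack: dbdea
  Read 'e': push. Stack: dbdeae
  Read 'e': matches stack top 'e' => pop. Stack: dbdea
  Read 'e': push. Stack: dbdeae
  Read 'b': push. Stack: dbdeaeb
  Read 'd': push. Stack: dbdeaebd
Final stack: "dbdeaebd" (length 8)

8


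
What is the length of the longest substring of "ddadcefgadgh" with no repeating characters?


Input: "ddadcefgadgh"
Sliding window (track last position of each char):
  Position 0 ('d'): window [0,0] length 1 -- new best
  Position 1 ('d'): repeat (last at 0), move window start to 1
  Position 1 ('d'): window [1,1] length 1
  Position 2 ('a'): window [1,2] length 2 -- new best
  Position 3 ('d'): repeat (last at 1), move window start to 2
  Position 3 ('d'): window [2,3] length 2
  Position 4 ('c'): window [2,4] length 3 -- new best
  Position 5 ('e'): window [2,5] length 4 -- new best
  Position 6 ('f'): window [2,6] length 5 -- new best
  Position 7 ('g'): window [2,7] length 6 -- new best
  Position 8 ('a'): repeat (last at 2), move window start to 3
  Position 8 ('a'): window [3,8] length 6
  Position 9 ('d'): repeat (last at 3), move window start to 4
  Position 9 ('d'): window [4,9] length 6
  Position 10 ('g'): repeat (last at 7), move window start to 8
  Position 10 ('g'): window [8,10] length 3
  Position 11 ('h'): window [8,11] length 4
Longest substring with no repeats: "adcefg" with length 6

6


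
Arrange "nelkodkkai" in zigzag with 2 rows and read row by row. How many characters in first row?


Zigzag "nelkodkkai" into 2 rows:
Placing characters:
  'n' => row 0
  'e' => row 1
  'l' => row 0
  'k' => row 1
  'o' => row 0
  'd' => row 1
  'k' => row 0
  'k' => row 1
  'a' => row 0
  'i' => row 1
Rows:
  Row 0: "nloka"
  Row 1: "ekdki"
First row length: 5

5
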